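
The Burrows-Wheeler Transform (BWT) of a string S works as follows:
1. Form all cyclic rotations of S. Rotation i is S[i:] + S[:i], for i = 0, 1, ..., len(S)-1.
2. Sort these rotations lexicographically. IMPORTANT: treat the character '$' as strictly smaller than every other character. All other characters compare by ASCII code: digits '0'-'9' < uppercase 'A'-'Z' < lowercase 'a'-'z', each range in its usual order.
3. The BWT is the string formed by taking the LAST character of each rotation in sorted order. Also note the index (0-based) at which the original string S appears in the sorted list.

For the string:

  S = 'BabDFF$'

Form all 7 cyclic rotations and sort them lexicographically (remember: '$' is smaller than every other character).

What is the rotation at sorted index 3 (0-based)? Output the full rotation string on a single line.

Answer: F$BabDF

Derivation:
All 7 rotations (rotation i = S[i:]+S[:i]):
  rot[0] = BabDFF$
  rot[1] = abDFF$B
  rot[2] = bDFF$Ba
  rot[3] = DFF$Bab
  rot[4] = FF$BabD
  rot[5] = F$BabDF
  rot[6] = $BabDFF
Sorted (with $ < everything):
  sorted[0] = $BabDFF
  sorted[1] = BabDFF$
  sorted[2] = DFF$Bab
  sorted[3] = F$BabDF
  sorted[4] = FF$BabD
  sorted[5] = abDFF$B
  sorted[6] = bDFF$Ba
sorted[3] = F$BabDF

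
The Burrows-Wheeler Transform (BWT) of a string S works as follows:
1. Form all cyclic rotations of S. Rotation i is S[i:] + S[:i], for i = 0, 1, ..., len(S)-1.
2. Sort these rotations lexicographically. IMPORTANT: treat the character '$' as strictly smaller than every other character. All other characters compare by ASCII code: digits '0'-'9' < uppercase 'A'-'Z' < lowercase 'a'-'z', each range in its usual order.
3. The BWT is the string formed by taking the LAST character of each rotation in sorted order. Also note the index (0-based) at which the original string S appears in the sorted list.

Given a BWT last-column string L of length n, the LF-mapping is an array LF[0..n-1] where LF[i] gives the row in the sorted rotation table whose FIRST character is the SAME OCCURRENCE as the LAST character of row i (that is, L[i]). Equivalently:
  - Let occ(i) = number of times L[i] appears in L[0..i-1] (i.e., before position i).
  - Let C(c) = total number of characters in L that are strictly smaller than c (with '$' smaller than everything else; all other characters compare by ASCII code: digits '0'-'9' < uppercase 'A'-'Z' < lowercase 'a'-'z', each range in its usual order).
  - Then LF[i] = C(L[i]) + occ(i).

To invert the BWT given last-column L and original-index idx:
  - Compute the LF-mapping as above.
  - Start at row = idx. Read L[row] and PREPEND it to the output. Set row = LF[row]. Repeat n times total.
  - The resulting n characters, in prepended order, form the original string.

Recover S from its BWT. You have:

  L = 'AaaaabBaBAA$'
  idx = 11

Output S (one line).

LF mapping: 1 6 7 8 9 11 4 10 5 2 3 0
Walk LF starting at row 11, prepending L[row]:
  step 1: row=11, L[11]='$', prepend. Next row=LF[11]=0
  step 2: row=0, L[0]='A', prepend. Next row=LF[0]=1
  step 3: row=1, L[1]='a', prepend. Next row=LF[1]=6
  step 4: row=6, L[6]='B', prepend. Next row=LF[6]=4
  step 5: row=4, L[4]='a', prepend. Next row=LF[4]=9
  step 6: row=9, L[9]='A', prepend. Next row=LF[9]=2
  step 7: row=2, L[2]='a', prepend. Next row=LF[2]=7
  step 8: row=7, L[7]='a', prepend. Next row=LF[7]=10
  step 9: row=10, L[10]='A', prepend. Next row=LF[10]=3
  step 10: row=3, L[3]='a', prepend. Next row=LF[3]=8
  step 11: row=8, L[8]='B', prepend. Next row=LF[8]=5
  step 12: row=5, L[5]='b', prepend. Next row=LF[5]=11
Reversed output: bBaAaaAaBaA$

Answer: bBaAaaAaBaA$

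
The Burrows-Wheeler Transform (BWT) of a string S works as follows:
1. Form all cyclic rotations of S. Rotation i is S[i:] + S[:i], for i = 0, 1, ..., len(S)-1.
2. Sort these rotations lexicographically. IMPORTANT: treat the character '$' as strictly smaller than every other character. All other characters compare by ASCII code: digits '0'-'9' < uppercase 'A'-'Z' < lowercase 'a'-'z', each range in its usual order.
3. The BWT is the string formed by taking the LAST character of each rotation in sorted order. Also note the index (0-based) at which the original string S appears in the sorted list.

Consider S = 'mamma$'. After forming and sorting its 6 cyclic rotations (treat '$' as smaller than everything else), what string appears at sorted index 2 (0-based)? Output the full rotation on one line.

Answer: amma$m

Derivation:
All 6 rotations (rotation i = S[i:]+S[:i]):
  rot[0] = mamma$
  rot[1] = amma$m
  rot[2] = mma$ma
  rot[3] = ma$mam
  rot[4] = a$mamm
  rot[5] = $mamma
Sorted (with $ < everything):
  sorted[0] = $mamma
  sorted[1] = a$mamm
  sorted[2] = amma$m
  sorted[3] = ma$mam
  sorted[4] = mamma$
  sorted[5] = mma$ma
sorted[2] = amma$m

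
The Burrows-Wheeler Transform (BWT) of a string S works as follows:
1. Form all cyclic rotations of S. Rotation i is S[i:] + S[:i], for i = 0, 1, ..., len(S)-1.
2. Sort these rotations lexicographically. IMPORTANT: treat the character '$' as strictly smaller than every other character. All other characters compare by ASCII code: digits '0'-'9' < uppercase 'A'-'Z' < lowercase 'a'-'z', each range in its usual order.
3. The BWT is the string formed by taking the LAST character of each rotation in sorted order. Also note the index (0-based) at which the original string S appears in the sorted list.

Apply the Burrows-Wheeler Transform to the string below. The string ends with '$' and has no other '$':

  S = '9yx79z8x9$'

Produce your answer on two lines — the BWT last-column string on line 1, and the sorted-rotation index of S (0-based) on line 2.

All 10 rotations (rotation i = S[i:]+S[:i]):
  rot[0] = 9yx79z8x9$
  rot[1] = yx79z8x9$9
  rot[2] = x79z8x9$9y
  rot[3] = 79z8x9$9yx
  rot[4] = 9z8x9$9yx7
  rot[5] = z8x9$9yx79
  rot[6] = 8x9$9yx79z
  rot[7] = x9$9yx79z8
  rot[8] = 9$9yx79z8x
  rot[9] = $9yx79z8x9
Sorted (with $ < everything):
  sorted[0] = $9yx79z8x9  (last char: '9')
  sorted[1] = 79z8x9$9yx  (last char: 'x')
  sorted[2] = 8x9$9yx79z  (last char: 'z')
  sorted[3] = 9$9yx79z8x  (last char: 'x')
  sorted[4] = 9yx79z8x9$  (last char: '$')
  sorted[5] = 9z8x9$9yx7  (last char: '7')
  sorted[6] = x79z8x9$9y  (last char: 'y')
  sorted[7] = x9$9yx79z8  (last char: '8')
  sorted[8] = yx79z8x9$9  (last char: '9')
  sorted[9] = z8x9$9yx79  (last char: '9')
Last column: 9xzx$7y899
Original string S is at sorted index 4

Answer: 9xzx$7y899
4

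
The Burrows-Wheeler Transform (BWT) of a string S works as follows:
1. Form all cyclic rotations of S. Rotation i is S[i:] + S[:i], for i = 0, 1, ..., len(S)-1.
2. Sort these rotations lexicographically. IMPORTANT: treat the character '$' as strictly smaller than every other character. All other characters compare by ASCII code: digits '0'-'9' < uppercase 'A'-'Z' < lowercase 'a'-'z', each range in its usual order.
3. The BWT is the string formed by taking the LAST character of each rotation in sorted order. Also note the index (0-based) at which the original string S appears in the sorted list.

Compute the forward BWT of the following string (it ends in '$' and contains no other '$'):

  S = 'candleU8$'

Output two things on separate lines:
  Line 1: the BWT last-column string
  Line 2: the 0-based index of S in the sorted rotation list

Answer: 8Uec$nlda
4

Derivation:
All 9 rotations (rotation i = S[i:]+S[:i]):
  rot[0] = candleU8$
  rot[1] = andleU8$c
  rot[2] = ndleU8$ca
  rot[3] = dleU8$can
  rot[4] = leU8$cand
  rot[5] = eU8$candl
  rot[6] = U8$candle
  rot[7] = 8$candleU
  rot[8] = $candleU8
Sorted (with $ < everything):
  sorted[0] = $candleU8  (last char: '8')
  sorted[1] = 8$candleU  (last char: 'U')
  sorted[2] = U8$candle  (last char: 'e')
  sorted[3] = andleU8$c  (last char: 'c')
  sorted[4] = candleU8$  (last char: '$')
  sorted[5] = dleU8$can  (last char: 'n')
  sorted[6] = eU8$candl  (last char: 'l')
  sorted[7] = leU8$cand  (last char: 'd')
  sorted[8] = ndleU8$ca  (last char: 'a')
Last column: 8Uec$nlda
Original string S is at sorted index 4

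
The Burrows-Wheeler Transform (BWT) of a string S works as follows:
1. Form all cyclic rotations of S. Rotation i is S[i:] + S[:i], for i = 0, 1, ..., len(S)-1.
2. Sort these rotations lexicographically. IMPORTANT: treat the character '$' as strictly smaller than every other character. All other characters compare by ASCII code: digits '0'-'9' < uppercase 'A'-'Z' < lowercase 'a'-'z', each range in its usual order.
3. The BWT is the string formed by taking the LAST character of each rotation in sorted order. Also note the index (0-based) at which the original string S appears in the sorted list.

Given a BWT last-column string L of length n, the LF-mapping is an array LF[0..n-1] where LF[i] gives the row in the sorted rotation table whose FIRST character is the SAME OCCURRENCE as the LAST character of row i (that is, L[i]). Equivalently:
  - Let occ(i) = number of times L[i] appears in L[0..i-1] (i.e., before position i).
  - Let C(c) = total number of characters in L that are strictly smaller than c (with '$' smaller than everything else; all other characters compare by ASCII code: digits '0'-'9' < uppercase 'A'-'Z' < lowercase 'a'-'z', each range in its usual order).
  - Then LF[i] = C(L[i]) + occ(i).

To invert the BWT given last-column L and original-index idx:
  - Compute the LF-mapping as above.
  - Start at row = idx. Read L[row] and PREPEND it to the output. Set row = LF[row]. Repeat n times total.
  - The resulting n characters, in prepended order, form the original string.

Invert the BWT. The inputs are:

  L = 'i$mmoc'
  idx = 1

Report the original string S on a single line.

Answer: commi$

Derivation:
LF mapping: 2 0 3 4 5 1
Walk LF starting at row 1, prepending L[row]:
  step 1: row=1, L[1]='$', prepend. Next row=LF[1]=0
  step 2: row=0, L[0]='i', prepend. Next row=LF[0]=2
  step 3: row=2, L[2]='m', prepend. Next row=LF[2]=3
  step 4: row=3, L[3]='m', prepend. Next row=LF[3]=4
  step 5: row=4, L[4]='o', prepend. Next row=LF[4]=5
  step 6: row=5, L[5]='c', prepend. Next row=LF[5]=1
Reversed output: commi$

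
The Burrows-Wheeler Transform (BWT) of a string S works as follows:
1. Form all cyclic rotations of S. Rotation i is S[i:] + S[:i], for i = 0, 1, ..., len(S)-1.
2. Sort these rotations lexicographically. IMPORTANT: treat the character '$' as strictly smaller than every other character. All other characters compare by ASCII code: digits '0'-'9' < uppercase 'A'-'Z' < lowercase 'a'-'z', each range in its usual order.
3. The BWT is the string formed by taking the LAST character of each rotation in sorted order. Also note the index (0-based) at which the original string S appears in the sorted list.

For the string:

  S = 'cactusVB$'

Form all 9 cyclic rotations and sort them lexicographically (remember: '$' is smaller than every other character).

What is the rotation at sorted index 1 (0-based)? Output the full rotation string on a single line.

Answer: B$cactusV

Derivation:
All 9 rotations (rotation i = S[i:]+S[:i]):
  rot[0] = cactusVB$
  rot[1] = actusVB$c
  rot[2] = ctusVB$ca
  rot[3] = tusVB$cac
  rot[4] = usVB$cact
  rot[5] = sVB$cactu
  rot[6] = VB$cactus
  rot[7] = B$cactusV
  rot[8] = $cactusVB
Sorted (with $ < everything):
  sorted[0] = $cactusVB
  sorted[1] = B$cactusV
  sorted[2] = VB$cactus
  sorted[3] = actusVB$c
  sorted[4] = cactusVB$
  sorted[5] = ctusVB$ca
  sorted[6] = sVB$cactu
  sorted[7] = tusVB$cac
  sorted[8] = usVB$cact
sorted[1] = B$cactusV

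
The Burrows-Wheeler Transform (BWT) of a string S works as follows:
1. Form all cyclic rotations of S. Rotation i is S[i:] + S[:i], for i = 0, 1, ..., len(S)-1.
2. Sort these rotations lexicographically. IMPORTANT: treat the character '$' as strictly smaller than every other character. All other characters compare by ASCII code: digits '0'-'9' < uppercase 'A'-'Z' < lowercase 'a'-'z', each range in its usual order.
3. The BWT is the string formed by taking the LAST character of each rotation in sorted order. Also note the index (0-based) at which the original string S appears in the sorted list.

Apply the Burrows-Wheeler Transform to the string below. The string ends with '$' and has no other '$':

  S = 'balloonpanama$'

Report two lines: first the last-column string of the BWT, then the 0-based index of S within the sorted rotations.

All 14 rotations (rotation i = S[i:]+S[:i]):
  rot[0] = balloonpanama$
  rot[1] = alloonpanama$b
  rot[2] = lloonpanama$ba
  rot[3] = loonpanama$bal
  rot[4] = oonpanama$ball
  rot[5] = onpanama$ballo
  rot[6] = npanama$balloo
  rot[7] = panama$balloon
  rot[8] = anama$balloonp
  rot[9] = nama$balloonpa
  rot[10] = ama$balloonpan
  rot[11] = ma$balloonpana
  rot[12] = a$balloonpanam
  rot[13] = $balloonpanama
Sorted (with $ < everything):
  sorted[0] = $balloonpanama  (last char: 'a')
  sorted[1] = a$balloonpanam  (last char: 'm')
  sorted[2] = alloonpanama$b  (last char: 'b')
  sorted[3] = ama$balloonpan  (last char: 'n')
  sorted[4] = anama$balloonp  (last char: 'p')
  sorted[5] = balloonpanama$  (last char: '$')
  sorted[6] = lloonpanama$ba  (last char: 'a')
  sorted[7] = loonpanama$bal  (last char: 'l')
  sorted[8] = ma$balloonpana  (last char: 'a')
  sorted[9] = nama$balloonpa  (last char: 'a')
  sorted[10] = npanama$balloo  (last char: 'o')
  sorted[11] = onpanama$ballo  (last char: 'o')
  sorted[12] = oonpanama$ball  (last char: 'l')
  sorted[13] = panama$balloon  (last char: 'n')
Last column: ambnp$alaaooln
Original string S is at sorted index 5

Answer: ambnp$alaaooln
5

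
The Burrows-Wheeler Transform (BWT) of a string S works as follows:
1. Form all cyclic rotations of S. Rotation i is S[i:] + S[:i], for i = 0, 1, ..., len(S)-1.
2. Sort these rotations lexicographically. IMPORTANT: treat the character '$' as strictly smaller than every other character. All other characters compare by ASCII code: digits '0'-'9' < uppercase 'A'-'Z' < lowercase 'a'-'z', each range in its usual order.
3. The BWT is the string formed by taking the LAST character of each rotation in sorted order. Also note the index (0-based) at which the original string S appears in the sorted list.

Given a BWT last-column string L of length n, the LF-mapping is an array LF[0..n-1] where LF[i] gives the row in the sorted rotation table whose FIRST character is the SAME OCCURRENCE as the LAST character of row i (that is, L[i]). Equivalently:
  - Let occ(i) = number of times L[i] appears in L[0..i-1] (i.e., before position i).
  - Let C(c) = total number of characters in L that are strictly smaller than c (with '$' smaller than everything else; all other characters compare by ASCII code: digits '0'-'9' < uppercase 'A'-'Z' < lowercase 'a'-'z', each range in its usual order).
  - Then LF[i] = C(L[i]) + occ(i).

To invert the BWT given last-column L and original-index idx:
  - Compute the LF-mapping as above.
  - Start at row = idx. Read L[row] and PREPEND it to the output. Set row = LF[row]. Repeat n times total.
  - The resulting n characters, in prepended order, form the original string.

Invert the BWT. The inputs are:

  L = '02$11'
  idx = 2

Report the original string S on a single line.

Answer: 1120$

Derivation:
LF mapping: 1 4 0 2 3
Walk LF starting at row 2, prepending L[row]:
  step 1: row=2, L[2]='$', prepend. Next row=LF[2]=0
  step 2: row=0, L[0]='0', prepend. Next row=LF[0]=1
  step 3: row=1, L[1]='2', prepend. Next row=LF[1]=4
  step 4: row=4, L[4]='1', prepend. Next row=LF[4]=3
  step 5: row=3, L[3]='1', prepend. Next row=LF[3]=2
Reversed output: 1120$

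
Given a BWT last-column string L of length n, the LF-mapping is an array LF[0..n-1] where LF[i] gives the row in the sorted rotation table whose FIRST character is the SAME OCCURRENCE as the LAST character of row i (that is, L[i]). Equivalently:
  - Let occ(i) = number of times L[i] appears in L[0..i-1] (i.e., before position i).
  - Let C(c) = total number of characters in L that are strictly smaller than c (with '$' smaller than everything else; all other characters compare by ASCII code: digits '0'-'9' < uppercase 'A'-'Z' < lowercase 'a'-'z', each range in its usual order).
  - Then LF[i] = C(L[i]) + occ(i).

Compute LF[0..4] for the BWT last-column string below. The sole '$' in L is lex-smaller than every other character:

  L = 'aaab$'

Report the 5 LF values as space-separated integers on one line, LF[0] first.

Answer: 1 2 3 4 0

Derivation:
Char counts: '$':1, 'a':3, 'b':1
C (first-col start): C('$')=0, C('a')=1, C('b')=4
L[0]='a': occ=0, LF[0]=C('a')+0=1+0=1
L[1]='a': occ=1, LF[1]=C('a')+1=1+1=2
L[2]='a': occ=2, LF[2]=C('a')+2=1+2=3
L[3]='b': occ=0, LF[3]=C('b')+0=4+0=4
L[4]='$': occ=0, LF[4]=C('$')+0=0+0=0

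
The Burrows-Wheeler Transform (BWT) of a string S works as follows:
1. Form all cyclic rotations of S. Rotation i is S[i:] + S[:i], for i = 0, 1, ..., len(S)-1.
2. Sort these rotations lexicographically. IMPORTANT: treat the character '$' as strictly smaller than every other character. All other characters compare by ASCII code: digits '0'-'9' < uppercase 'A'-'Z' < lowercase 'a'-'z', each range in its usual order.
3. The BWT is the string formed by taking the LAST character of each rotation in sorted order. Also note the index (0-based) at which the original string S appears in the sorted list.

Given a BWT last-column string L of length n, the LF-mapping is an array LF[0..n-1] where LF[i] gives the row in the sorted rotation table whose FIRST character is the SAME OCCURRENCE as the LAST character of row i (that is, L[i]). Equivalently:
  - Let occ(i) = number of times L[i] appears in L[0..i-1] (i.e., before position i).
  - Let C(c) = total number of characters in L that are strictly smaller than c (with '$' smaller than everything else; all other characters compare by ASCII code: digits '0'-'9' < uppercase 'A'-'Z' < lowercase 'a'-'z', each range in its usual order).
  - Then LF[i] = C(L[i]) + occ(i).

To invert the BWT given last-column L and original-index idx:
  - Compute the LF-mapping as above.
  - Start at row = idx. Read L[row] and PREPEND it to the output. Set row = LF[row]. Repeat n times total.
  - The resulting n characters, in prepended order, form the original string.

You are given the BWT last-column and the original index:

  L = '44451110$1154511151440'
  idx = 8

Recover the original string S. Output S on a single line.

Answer: 140545401145151111144$

Derivation:
LF mapping: 12 13 14 18 3 4 5 1 0 6 7 19 15 20 8 9 10 21 11 16 17 2
Walk LF starting at row 8, prepending L[row]:
  step 1: row=8, L[8]='$', prepend. Next row=LF[8]=0
  step 2: row=0, L[0]='4', prepend. Next row=LF[0]=12
  step 3: row=12, L[12]='4', prepend. Next row=LF[12]=15
  step 4: row=15, L[15]='1', prepend. Next row=LF[15]=9
  step 5: row=9, L[9]='1', prepend. Next row=LF[9]=6
  step 6: row=6, L[6]='1', prepend. Next row=LF[6]=5
  step 7: row=5, L[5]='1', prepend. Next row=LF[5]=4
  step 8: row=4, L[4]='1', prepend. Next row=LF[4]=3
  step 9: row=3, L[3]='5', prepend. Next row=LF[3]=18
  step 10: row=18, L[18]='1', prepend. Next row=LF[18]=11
  step 11: row=11, L[11]='5', prepend. Next row=LF[11]=19
  step 12: row=19, L[19]='4', prepend. Next row=LF[19]=16
  step 13: row=16, L[16]='1', prepend. Next row=LF[16]=10
  step 14: row=10, L[10]='1', prepend. Next row=LF[10]=7
  step 15: row=7, L[7]='0', prepend. Next row=LF[7]=1
  step 16: row=1, L[1]='4', prepend. Next row=LF[1]=13
  step 17: row=13, L[13]='5', prepend. Next row=LF[13]=20
  step 18: row=20, L[20]='4', prepend. Next row=LF[20]=17
  step 19: row=17, L[17]='5', prepend. Next row=LF[17]=21
  step 20: row=21, L[21]='0', prepend. Next row=LF[21]=2
  step 21: row=2, L[2]='4', prepend. Next row=LF[2]=14
  step 22: row=14, L[14]='1', prepend. Next row=LF[14]=8
Reversed output: 140545401145151111144$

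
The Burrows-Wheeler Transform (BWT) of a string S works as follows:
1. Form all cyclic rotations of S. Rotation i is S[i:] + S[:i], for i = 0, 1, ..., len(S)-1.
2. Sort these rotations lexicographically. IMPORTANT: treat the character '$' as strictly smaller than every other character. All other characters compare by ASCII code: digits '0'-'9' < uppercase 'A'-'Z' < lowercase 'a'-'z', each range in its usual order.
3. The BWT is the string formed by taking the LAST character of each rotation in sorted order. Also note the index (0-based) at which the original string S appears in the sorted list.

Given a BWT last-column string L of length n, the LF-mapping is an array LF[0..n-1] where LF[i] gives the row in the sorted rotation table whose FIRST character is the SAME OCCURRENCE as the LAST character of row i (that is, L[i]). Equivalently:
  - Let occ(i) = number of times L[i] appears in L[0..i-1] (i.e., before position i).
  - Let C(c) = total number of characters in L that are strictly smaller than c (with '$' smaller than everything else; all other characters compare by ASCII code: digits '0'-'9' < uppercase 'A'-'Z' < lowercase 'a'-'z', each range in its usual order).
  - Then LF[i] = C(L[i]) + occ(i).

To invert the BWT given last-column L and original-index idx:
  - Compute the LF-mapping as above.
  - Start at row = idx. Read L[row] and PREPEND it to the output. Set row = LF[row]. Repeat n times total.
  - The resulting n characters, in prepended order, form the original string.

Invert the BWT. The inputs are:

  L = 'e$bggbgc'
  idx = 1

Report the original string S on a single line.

LF mapping: 4 0 1 5 6 2 7 3
Walk LF starting at row 1, prepending L[row]:
  step 1: row=1, L[1]='$', prepend. Next row=LF[1]=0
  step 2: row=0, L[0]='e', prepend. Next row=LF[0]=4
  step 3: row=4, L[4]='g', prepend. Next row=LF[4]=6
  step 4: row=6, L[6]='g', prepend. Next row=LF[6]=7
  step 5: row=7, L[7]='c', prepend. Next row=LF[7]=3
  step 6: row=3, L[3]='g', prepend. Next row=LF[3]=5
  step 7: row=5, L[5]='b', prepend. Next row=LF[5]=2
  step 8: row=2, L[2]='b', prepend. Next row=LF[2]=1
Reversed output: bbgcgge$

Answer: bbgcgge$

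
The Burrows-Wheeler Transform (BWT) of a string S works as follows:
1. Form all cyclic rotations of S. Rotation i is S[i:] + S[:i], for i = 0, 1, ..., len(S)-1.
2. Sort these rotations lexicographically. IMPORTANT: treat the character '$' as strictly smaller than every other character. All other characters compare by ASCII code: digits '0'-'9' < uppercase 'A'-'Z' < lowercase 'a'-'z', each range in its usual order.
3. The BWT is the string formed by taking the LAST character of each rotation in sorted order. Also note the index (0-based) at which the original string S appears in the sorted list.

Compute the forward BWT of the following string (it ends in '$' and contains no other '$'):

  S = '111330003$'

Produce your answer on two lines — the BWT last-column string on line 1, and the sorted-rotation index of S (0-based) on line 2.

All 10 rotations (rotation i = S[i:]+S[:i]):
  rot[0] = 111330003$
  rot[1] = 11330003$1
  rot[2] = 1330003$11
  rot[3] = 330003$111
  rot[4] = 30003$1113
  rot[5] = 0003$11133
  rot[6] = 003$111330
  rot[7] = 03$1113300
  rot[8] = 3$11133000
  rot[9] = $111330003
Sorted (with $ < everything):
  sorted[0] = $111330003  (last char: '3')
  sorted[1] = 0003$11133  (last char: '3')
  sorted[2] = 003$111330  (last char: '0')
  sorted[3] = 03$1113300  (last char: '0')
  sorted[4] = 111330003$  (last char: '$')
  sorted[5] = 11330003$1  (last char: '1')
  sorted[6] = 1330003$11  (last char: '1')
  sorted[7] = 3$11133000  (last char: '0')
  sorted[8] = 30003$1113  (last char: '3')
  sorted[9] = 330003$111  (last char: '1')
Last column: 3300$11031
Original string S is at sorted index 4

Answer: 3300$11031
4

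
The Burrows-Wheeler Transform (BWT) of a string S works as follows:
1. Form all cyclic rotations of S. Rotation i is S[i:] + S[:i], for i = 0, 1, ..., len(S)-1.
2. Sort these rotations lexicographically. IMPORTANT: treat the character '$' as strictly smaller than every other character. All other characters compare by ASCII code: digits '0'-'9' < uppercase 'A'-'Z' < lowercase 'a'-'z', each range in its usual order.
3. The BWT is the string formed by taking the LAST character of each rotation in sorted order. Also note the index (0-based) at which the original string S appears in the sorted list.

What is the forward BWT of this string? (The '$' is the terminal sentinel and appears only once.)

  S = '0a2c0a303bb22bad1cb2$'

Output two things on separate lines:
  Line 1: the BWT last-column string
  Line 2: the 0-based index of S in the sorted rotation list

Answer: 23$cdbb2aa000bcb2321a
2

Derivation:
All 21 rotations (rotation i = S[i:]+S[:i]):
  rot[0] = 0a2c0a303bb22bad1cb2$
  rot[1] = a2c0a303bb22bad1cb2$0
  rot[2] = 2c0a303bb22bad1cb2$0a
  rot[3] = c0a303bb22bad1cb2$0a2
  rot[4] = 0a303bb22bad1cb2$0a2c
  rot[5] = a303bb22bad1cb2$0a2c0
  rot[6] = 303bb22bad1cb2$0a2c0a
  rot[7] = 03bb22bad1cb2$0a2c0a3
  rot[8] = 3bb22bad1cb2$0a2c0a30
  rot[9] = bb22bad1cb2$0a2c0a303
  rot[10] = b22bad1cb2$0a2c0a303b
  rot[11] = 22bad1cb2$0a2c0a303bb
  rot[12] = 2bad1cb2$0a2c0a303bb2
  rot[13] = bad1cb2$0a2c0a303bb22
  rot[14] = ad1cb2$0a2c0a303bb22b
  rot[15] = d1cb2$0a2c0a303bb22ba
  rot[16] = 1cb2$0a2c0a303bb22bad
  rot[17] = cb2$0a2c0a303bb22bad1
  rot[18] = b2$0a2c0a303bb22bad1c
  rot[19] = 2$0a2c0a303bb22bad1cb
  rot[20] = $0a2c0a303bb22bad1cb2
Sorted (with $ < everything):
  sorted[0] = $0a2c0a303bb22bad1cb2  (last char: '2')
  sorted[1] = 03bb22bad1cb2$0a2c0a3  (last char: '3')
  sorted[2] = 0a2c0a303bb22bad1cb2$  (last char: '$')
  sorted[3] = 0a303bb22bad1cb2$0a2c  (last char: 'c')
  sorted[4] = 1cb2$0a2c0a303bb22bad  (last char: 'd')
  sorted[5] = 2$0a2c0a303bb22bad1cb  (last char: 'b')
  sorted[6] = 22bad1cb2$0a2c0a303bb  (last char: 'b')
  sorted[7] = 2bad1cb2$0a2c0a303bb2  (last char: '2')
  sorted[8] = 2c0a303bb22bad1cb2$0a  (last char: 'a')
  sorted[9] = 303bb22bad1cb2$0a2c0a  (last char: 'a')
  sorted[10] = 3bb22bad1cb2$0a2c0a30  (last char: '0')
  sorted[11] = a2c0a303bb22bad1cb2$0  (last char: '0')
  sorted[12] = a303bb22bad1cb2$0a2c0  (last char: '0')
  sorted[13] = ad1cb2$0a2c0a303bb22b  (last char: 'b')
  sorted[14] = b2$0a2c0a303bb22bad1c  (last char: 'c')
  sorted[15] = b22bad1cb2$0a2c0a303b  (last char: 'b')
  sorted[16] = bad1cb2$0a2c0a303bb22  (last char: '2')
  sorted[17] = bb22bad1cb2$0a2c0a303  (last char: '3')
  sorted[18] = c0a303bb22bad1cb2$0a2  (last char: '2')
  sorted[19] = cb2$0a2c0a303bb22bad1  (last char: '1')
  sorted[20] = d1cb2$0a2c0a303bb22ba  (last char: 'a')
Last column: 23$cdbb2aa000bcb2321a
Original string S is at sorted index 2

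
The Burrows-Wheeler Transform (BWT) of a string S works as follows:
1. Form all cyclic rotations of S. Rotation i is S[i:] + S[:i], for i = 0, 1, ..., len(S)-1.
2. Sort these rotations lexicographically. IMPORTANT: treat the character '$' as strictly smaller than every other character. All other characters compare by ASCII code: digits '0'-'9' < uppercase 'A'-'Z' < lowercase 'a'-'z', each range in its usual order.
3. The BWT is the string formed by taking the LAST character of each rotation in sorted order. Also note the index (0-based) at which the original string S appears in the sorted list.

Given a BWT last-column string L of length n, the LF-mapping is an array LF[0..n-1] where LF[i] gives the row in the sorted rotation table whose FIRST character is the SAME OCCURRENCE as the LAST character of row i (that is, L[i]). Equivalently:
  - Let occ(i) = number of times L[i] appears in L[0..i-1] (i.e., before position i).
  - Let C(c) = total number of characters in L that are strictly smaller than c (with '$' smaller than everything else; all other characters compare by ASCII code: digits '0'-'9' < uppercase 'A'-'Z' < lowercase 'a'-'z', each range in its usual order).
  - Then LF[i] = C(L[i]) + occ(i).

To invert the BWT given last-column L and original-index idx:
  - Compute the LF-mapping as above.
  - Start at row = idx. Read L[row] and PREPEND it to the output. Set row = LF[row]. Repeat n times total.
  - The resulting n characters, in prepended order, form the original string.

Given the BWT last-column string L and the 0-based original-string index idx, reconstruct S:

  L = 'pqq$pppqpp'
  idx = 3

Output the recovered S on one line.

Answer: ppqpppqqp$

Derivation:
LF mapping: 1 7 8 0 2 3 4 9 5 6
Walk LF starting at row 3, prepending L[row]:
  step 1: row=3, L[3]='$', prepend. Next row=LF[3]=0
  step 2: row=0, L[0]='p', prepend. Next row=LF[0]=1
  step 3: row=1, L[1]='q', prepend. Next row=LF[1]=7
  step 4: row=7, L[7]='q', prepend. Next row=LF[7]=9
  step 5: row=9, L[9]='p', prepend. Next row=LF[9]=6
  step 6: row=6, L[6]='p', prepend. Next row=LF[6]=4
  step 7: row=4, L[4]='p', prepend. Next row=LF[4]=2
  step 8: row=2, L[2]='q', prepend. Next row=LF[2]=8
  step 9: row=8, L[8]='p', prepend. Next row=LF[8]=5
  step 10: row=5, L[5]='p', prepend. Next row=LF[5]=3
Reversed output: ppqpppqqp$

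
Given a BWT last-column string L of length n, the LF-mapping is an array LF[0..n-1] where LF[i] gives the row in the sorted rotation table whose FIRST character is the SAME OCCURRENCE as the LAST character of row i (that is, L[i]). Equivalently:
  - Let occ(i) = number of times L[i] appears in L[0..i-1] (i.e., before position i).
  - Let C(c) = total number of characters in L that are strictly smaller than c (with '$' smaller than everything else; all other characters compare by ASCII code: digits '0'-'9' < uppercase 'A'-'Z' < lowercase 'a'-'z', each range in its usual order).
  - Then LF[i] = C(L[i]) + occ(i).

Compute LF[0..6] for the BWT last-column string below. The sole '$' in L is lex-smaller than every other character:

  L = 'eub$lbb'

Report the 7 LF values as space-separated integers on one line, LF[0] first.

Answer: 4 6 1 0 5 2 3

Derivation:
Char counts: '$':1, 'b':3, 'e':1, 'l':1, 'u':1
C (first-col start): C('$')=0, C('b')=1, C('e')=4, C('l')=5, C('u')=6
L[0]='e': occ=0, LF[0]=C('e')+0=4+0=4
L[1]='u': occ=0, LF[1]=C('u')+0=6+0=6
L[2]='b': occ=0, LF[2]=C('b')+0=1+0=1
L[3]='$': occ=0, LF[3]=C('$')+0=0+0=0
L[4]='l': occ=0, LF[4]=C('l')+0=5+0=5
L[5]='b': occ=1, LF[5]=C('b')+1=1+1=2
L[6]='b': occ=2, LF[6]=C('b')+2=1+2=3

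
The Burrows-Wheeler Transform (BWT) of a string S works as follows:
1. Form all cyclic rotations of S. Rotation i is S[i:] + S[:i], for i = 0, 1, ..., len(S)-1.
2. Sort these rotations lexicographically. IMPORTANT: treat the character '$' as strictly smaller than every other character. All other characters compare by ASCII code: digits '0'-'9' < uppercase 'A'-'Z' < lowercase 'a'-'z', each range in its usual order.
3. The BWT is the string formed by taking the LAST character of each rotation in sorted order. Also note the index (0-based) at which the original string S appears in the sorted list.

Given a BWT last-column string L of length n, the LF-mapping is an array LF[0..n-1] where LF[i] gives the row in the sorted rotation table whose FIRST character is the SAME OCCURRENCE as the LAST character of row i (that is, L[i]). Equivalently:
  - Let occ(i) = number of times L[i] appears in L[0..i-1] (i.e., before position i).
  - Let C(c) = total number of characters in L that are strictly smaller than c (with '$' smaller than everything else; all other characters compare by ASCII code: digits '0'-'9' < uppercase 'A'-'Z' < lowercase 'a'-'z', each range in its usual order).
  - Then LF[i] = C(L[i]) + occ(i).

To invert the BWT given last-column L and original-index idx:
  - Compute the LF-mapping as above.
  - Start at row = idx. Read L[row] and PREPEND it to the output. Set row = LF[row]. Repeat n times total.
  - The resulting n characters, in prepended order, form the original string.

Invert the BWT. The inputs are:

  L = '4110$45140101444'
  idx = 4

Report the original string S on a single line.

Answer: 100414445114104$

Derivation:
LF mapping: 9 4 5 1 0 10 15 6 11 2 7 3 8 12 13 14
Walk LF starting at row 4, prepending L[row]:
  step 1: row=4, L[4]='$', prepend. Next row=LF[4]=0
  step 2: row=0, L[0]='4', prepend. Next row=LF[0]=9
  step 3: row=9, L[9]='0', prepend. Next row=LF[9]=2
  step 4: row=2, L[2]='1', prepend. Next row=LF[2]=5
  step 5: row=5, L[5]='4', prepend. Next row=LF[5]=10
  step 6: row=10, L[10]='1', prepend. Next row=LF[10]=7
  step 7: row=7, L[7]='1', prepend. Next row=LF[7]=6
  step 8: row=6, L[6]='5', prepend. Next row=LF[6]=15
  step 9: row=15, L[15]='4', prepend. Next row=LF[15]=14
  step 10: row=14, L[14]='4', prepend. Next row=LF[14]=13
  step 11: row=13, L[13]='4', prepend. Next row=LF[13]=12
  step 12: row=12, L[12]='1', prepend. Next row=LF[12]=8
  step 13: row=8, L[8]='4', prepend. Next row=LF[8]=11
  step 14: row=11, L[11]='0', prepend. Next row=LF[11]=3
  step 15: row=3, L[3]='0', prepend. Next row=LF[3]=1
  step 16: row=1, L[1]='1', prepend. Next row=LF[1]=4
Reversed output: 100414445114104$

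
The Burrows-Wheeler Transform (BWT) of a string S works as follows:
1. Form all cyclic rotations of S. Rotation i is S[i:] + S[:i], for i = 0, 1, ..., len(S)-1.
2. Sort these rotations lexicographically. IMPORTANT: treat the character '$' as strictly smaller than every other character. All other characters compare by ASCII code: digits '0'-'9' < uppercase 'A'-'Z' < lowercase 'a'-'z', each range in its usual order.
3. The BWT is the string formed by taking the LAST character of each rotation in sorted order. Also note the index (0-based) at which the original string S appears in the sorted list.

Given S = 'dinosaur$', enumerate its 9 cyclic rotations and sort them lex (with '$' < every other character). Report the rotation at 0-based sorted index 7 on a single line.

All 9 rotations (rotation i = S[i:]+S[:i]):
  rot[0] = dinosaur$
  rot[1] = inosaur$d
  rot[2] = nosaur$di
  rot[3] = osaur$din
  rot[4] = saur$dino
  rot[5] = aur$dinos
  rot[6] = ur$dinosa
  rot[7] = r$dinosau
  rot[8] = $dinosaur
Sorted (with $ < everything):
  sorted[0] = $dinosaur
  sorted[1] = aur$dinos
  sorted[2] = dinosaur$
  sorted[3] = inosaur$d
  sorted[4] = nosaur$di
  sorted[5] = osaur$din
  sorted[6] = r$dinosau
  sorted[7] = saur$dino
  sorted[8] = ur$dinosa
sorted[7] = saur$dino

Answer: saur$dino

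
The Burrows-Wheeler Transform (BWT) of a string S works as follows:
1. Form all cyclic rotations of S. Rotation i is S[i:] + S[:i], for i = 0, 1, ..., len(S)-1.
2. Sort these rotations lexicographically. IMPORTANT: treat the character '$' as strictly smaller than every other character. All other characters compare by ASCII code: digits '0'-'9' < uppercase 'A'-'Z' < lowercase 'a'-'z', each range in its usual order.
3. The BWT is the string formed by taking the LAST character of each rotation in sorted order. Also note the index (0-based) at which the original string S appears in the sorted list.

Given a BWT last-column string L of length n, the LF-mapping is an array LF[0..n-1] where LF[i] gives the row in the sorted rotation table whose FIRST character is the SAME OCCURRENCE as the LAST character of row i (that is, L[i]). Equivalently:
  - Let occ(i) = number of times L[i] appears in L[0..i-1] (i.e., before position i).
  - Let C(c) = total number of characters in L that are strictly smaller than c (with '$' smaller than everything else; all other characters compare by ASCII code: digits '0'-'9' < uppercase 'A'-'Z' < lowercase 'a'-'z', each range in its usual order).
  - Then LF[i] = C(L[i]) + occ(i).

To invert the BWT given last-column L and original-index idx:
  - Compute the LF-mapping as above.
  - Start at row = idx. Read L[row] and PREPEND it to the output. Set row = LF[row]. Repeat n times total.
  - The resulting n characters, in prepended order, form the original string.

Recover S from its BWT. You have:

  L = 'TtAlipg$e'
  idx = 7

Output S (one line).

LF mapping: 2 8 1 6 5 7 4 0 3
Walk LF starting at row 7, prepending L[row]:
  step 1: row=7, L[7]='$', prepend. Next row=LF[7]=0
  step 2: row=0, L[0]='T', prepend. Next row=LF[0]=2
  step 3: row=2, L[2]='A', prepend. Next row=LF[2]=1
  step 4: row=1, L[1]='t', prepend. Next row=LF[1]=8
  step 5: row=8, L[8]='e', prepend. Next row=LF[8]=3
  step 6: row=3, L[3]='l', prepend. Next row=LF[3]=6
  step 7: row=6, L[6]='g', prepend. Next row=LF[6]=4
  step 8: row=4, L[4]='i', prepend. Next row=LF[4]=5
  step 9: row=5, L[5]='p', prepend. Next row=LF[5]=7
Reversed output: pigletAT$

Answer: pigletAT$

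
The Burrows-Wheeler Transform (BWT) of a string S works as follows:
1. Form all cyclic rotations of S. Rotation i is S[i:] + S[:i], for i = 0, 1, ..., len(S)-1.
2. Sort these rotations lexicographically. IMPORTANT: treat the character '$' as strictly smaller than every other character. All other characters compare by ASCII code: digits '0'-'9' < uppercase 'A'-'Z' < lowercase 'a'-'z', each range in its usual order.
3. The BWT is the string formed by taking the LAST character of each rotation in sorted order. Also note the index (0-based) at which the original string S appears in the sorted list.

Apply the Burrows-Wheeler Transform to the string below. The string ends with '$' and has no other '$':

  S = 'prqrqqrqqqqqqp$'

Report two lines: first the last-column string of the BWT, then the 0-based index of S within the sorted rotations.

Answer: pq$qqqqqrrqrqqp
2

Derivation:
All 15 rotations (rotation i = S[i:]+S[:i]):
  rot[0] = prqrqqrqqqqqqp$
  rot[1] = rqrqqrqqqqqqp$p
  rot[2] = qrqqrqqqqqqp$pr
  rot[3] = rqqrqqqqqqp$prq
  rot[4] = qqrqqqqqqp$prqr
  rot[5] = qrqqqqqqp$prqrq
  rot[6] = rqqqqqqp$prqrqq
  rot[7] = qqqqqqp$prqrqqr
  rot[8] = qqqqqp$prqrqqrq
  rot[9] = qqqqp$prqrqqrqq
  rot[10] = qqqp$prqrqqrqqq
  rot[11] = qqp$prqrqqrqqqq
  rot[12] = qp$prqrqqrqqqqq
  rot[13] = p$prqrqqrqqqqqq
  rot[14] = $prqrqqrqqqqqqp
Sorted (with $ < everything):
  sorted[0] = $prqrqqrqqqqqqp  (last char: 'p')
  sorted[1] = p$prqrqqrqqqqqq  (last char: 'q')
  sorted[2] = prqrqqrqqqqqqp$  (last char: '$')
  sorted[3] = qp$prqrqqrqqqqq  (last char: 'q')
  sorted[4] = qqp$prqrqqrqqqq  (last char: 'q')
  sorted[5] = qqqp$prqrqqrqqq  (last char: 'q')
  sorted[6] = qqqqp$prqrqqrqq  (last char: 'q')
  sorted[7] = qqqqqp$prqrqqrq  (last char: 'q')
  sorted[8] = qqqqqqp$prqrqqr  (last char: 'r')
  sorted[9] = qqrqqqqqqp$prqr  (last char: 'r')
  sorted[10] = qrqqqqqqp$prqrq  (last char: 'q')
  sorted[11] = qrqqrqqqqqqp$pr  (last char: 'r')
  sorted[12] = rqqqqqqp$prqrqq  (last char: 'q')
  sorted[13] = rqqrqqqqqqp$prq  (last char: 'q')
  sorted[14] = rqrqqrqqqqqqp$p  (last char: 'p')
Last column: pq$qqqqqrrqrqqp
Original string S is at sorted index 2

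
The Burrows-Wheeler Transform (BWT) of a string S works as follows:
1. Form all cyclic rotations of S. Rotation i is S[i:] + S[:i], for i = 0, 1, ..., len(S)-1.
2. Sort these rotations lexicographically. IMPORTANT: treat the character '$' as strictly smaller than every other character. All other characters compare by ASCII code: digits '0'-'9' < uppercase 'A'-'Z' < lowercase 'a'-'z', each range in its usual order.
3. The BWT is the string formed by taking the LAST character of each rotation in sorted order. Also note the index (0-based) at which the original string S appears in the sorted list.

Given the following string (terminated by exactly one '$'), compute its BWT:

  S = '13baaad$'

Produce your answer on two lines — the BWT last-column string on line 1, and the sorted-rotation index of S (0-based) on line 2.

All 8 rotations (rotation i = S[i:]+S[:i]):
  rot[0] = 13baaad$
  rot[1] = 3baaad$1
  rot[2] = baaad$13
  rot[3] = aaad$13b
  rot[4] = aad$13ba
  rot[5] = ad$13baa
  rot[6] = d$13baaa
  rot[7] = $13baaad
Sorted (with $ < everything):
  sorted[0] = $13baaad  (last char: 'd')
  sorted[1] = 13baaad$  (last char: '$')
  sorted[2] = 3baaad$1  (last char: '1')
  sorted[3] = aaad$13b  (last char: 'b')
  sorted[4] = aad$13ba  (last char: 'a')
  sorted[5] = ad$13baa  (last char: 'a')
  sorted[6] = baaad$13  (last char: '3')
  sorted[7] = d$13baaa  (last char: 'a')
Last column: d$1baa3a
Original string S is at sorted index 1

Answer: d$1baa3a
1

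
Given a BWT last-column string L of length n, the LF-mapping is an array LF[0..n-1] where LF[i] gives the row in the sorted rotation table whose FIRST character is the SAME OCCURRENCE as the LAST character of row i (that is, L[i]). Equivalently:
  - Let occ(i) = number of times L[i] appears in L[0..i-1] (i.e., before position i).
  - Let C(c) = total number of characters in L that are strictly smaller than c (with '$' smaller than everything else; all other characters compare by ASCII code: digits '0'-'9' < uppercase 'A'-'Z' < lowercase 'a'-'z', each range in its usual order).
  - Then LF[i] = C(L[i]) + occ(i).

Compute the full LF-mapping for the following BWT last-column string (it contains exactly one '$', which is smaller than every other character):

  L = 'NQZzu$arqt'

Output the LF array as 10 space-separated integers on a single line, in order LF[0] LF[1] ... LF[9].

Char counts: '$':1, 'N':1, 'Q':1, 'Z':1, 'a':1, 'q':1, 'r':1, 't':1, 'u':1, 'z':1
C (first-col start): C('$')=0, C('N')=1, C('Q')=2, C('Z')=3, C('a')=4, C('q')=5, C('r')=6, C('t')=7, C('u')=8, C('z')=9
L[0]='N': occ=0, LF[0]=C('N')+0=1+0=1
L[1]='Q': occ=0, LF[1]=C('Q')+0=2+0=2
L[2]='Z': occ=0, LF[2]=C('Z')+0=3+0=3
L[3]='z': occ=0, LF[3]=C('z')+0=9+0=9
L[4]='u': occ=0, LF[4]=C('u')+0=8+0=8
L[5]='$': occ=0, LF[5]=C('$')+0=0+0=0
L[6]='a': occ=0, LF[6]=C('a')+0=4+0=4
L[7]='r': occ=0, LF[7]=C('r')+0=6+0=6
L[8]='q': occ=0, LF[8]=C('q')+0=5+0=5
L[9]='t': occ=0, LF[9]=C('t')+0=7+0=7

Answer: 1 2 3 9 8 0 4 6 5 7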